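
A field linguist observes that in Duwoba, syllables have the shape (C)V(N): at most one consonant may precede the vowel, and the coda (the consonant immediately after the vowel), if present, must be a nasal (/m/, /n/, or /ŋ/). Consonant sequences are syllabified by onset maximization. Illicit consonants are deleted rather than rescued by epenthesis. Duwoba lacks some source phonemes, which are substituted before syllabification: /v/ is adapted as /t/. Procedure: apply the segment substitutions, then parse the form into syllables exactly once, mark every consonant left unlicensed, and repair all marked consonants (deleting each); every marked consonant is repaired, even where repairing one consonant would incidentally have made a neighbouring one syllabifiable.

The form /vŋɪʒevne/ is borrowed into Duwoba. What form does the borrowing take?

Substitution: /v/ → /t/, giving /tŋɪʒetne/.
Syllabifying with onset maximization leaves /t/, /t/ stranded (only a nasal (/m/, /n/, or /ŋ/) is licensed in coda position; onsets are limited to one consonant).
Deletion applies to /t/, /t/.

ŋɪʒene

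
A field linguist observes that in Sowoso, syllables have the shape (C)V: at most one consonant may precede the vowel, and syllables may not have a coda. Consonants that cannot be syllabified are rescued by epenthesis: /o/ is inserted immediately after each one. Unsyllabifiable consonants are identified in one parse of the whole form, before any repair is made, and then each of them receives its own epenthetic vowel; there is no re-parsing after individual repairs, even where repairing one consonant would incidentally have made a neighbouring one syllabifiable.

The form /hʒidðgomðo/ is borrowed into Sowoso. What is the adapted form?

Under (C)V, the unsyllabifiable consonants are /h/, /d/, /ð/, /m/ (no codas are permitted; onsets are limited to one consonant).
Inserting the epenthetic vowel yields /h/ → /ho/, /d/ → /do/, /ð/ → /ðo/, /m/ → /mo/.

hoʒidoðogomoðo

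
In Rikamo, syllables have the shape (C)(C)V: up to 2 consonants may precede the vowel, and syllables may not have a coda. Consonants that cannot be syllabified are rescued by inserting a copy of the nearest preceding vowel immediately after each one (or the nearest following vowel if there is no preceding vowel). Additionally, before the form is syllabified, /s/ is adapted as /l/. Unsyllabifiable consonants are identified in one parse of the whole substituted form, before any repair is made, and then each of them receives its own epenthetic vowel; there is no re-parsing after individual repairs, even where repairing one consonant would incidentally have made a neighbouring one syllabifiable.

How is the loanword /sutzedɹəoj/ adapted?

Substitution: /s/ → /l/, giving /lutzedɹəoj/.
Under (C)(C)V, the unsyllabifiable consonants are /j/ (no codas are permitted; onsets may contain at most 2 consonants).
Each unlicensed consonant becomes the onset of a new syllable: /j/ → /jo/.

lutzedɹəojo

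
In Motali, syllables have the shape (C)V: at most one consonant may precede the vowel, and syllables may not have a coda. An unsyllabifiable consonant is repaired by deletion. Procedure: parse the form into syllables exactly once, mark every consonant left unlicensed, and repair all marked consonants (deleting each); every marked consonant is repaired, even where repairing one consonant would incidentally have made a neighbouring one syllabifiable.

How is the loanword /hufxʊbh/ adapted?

huxʊ

The consonants /f/, /b/, /h/ cannot be parsed into a legal (C)V syllable (no codas are permitted; onsets are limited to one consonant).
Deletion applies to /f/, /b/, /h/.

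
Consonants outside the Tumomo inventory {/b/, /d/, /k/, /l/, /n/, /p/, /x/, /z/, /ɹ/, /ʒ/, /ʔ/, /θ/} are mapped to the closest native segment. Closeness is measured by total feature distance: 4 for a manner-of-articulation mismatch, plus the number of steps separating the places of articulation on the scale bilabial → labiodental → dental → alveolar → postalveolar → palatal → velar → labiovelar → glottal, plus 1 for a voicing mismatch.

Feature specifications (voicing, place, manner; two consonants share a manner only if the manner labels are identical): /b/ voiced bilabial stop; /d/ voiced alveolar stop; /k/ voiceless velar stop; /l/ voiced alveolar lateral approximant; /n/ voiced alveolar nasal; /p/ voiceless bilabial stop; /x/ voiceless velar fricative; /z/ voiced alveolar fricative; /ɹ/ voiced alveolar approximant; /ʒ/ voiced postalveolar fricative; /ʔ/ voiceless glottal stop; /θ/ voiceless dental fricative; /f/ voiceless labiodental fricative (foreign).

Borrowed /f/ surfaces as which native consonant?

θ

/θ/ is closest: same manner (fricative), place distance 1 (labiodental→dental), same voicing; total 1. Next closest is /z/ at distance 3.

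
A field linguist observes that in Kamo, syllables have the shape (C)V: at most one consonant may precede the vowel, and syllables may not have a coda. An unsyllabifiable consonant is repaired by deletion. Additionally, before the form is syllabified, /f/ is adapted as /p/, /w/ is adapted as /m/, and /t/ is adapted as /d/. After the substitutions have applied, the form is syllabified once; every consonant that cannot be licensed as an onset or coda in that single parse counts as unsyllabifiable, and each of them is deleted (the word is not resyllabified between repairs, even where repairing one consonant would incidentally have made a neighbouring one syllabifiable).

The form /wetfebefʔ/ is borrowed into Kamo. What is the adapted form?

mepebe

Substitution: /w/ → /m/, /t/ → /d/, /f/ → /p/, giving /medpebepʔ/.
The consonants /d/, /p/, /ʔ/ cannot be parsed into a legal (C)V syllable (no codas are permitted; onsets are limited to one consonant).
Deletion applies to /d/, /p/, /ʔ/.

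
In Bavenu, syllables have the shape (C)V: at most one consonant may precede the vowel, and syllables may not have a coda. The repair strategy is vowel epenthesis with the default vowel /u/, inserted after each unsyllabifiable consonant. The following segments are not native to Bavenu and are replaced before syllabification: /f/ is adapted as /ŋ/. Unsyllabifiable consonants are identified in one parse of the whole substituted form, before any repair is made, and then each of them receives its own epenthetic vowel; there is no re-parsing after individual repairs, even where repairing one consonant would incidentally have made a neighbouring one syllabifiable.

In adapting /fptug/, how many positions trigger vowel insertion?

3

After substitution the input is /ŋptug/.
The unsyllabifiable consonants are /ŋ/, /p/, /g/; each receives one epenthetic vowel.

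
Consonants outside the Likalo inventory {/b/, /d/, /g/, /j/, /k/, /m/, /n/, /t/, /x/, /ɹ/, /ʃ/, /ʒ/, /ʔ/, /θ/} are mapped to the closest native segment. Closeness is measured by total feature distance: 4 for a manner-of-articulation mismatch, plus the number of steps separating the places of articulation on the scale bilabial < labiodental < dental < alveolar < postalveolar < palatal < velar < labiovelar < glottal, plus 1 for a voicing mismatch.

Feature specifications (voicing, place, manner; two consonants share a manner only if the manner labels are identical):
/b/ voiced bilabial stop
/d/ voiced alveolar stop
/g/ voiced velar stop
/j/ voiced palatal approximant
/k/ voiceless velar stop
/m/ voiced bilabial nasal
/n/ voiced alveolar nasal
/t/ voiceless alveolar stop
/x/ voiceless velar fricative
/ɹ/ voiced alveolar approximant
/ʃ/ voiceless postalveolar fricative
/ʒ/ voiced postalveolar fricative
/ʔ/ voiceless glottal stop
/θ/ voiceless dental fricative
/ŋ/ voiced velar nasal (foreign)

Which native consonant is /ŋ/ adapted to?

n

/n/ is closest: same manner (nasal), place distance 3 (velar→alveolar), same voicing; total 3. Next closest is /g/ at distance 4.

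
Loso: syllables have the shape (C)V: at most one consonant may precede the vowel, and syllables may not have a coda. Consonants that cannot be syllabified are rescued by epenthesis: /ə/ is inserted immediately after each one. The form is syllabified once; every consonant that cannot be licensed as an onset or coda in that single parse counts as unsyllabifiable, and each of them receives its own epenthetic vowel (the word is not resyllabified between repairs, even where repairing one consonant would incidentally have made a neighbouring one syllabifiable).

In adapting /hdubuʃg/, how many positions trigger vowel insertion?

3

The unsyllabifiable consonants are /h/, /ʃ/, /g/; each receives one epenthetic vowel.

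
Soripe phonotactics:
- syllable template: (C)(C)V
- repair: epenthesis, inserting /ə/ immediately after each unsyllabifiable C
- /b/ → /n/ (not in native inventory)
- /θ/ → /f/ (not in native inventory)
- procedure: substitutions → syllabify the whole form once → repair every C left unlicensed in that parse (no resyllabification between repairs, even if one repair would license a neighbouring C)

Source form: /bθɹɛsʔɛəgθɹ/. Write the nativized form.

Substitution: /b/ → /n/, /θ/ → /f/, giving /nfɹɛsʔɛəgfɹ/.
Syllabifying with onset maximization leaves /n/, /g/, /f/, /ɹ/ stranded (no codas are permitted; onsets may contain at most 2 consonants).
Inserting the epenthetic vowel yields /n/ → /nə/, /g/ → /gə/, /f/ → /fə/, /ɹ/ → /ɹə/.

nəfɹɛsʔɛəgəfəɹə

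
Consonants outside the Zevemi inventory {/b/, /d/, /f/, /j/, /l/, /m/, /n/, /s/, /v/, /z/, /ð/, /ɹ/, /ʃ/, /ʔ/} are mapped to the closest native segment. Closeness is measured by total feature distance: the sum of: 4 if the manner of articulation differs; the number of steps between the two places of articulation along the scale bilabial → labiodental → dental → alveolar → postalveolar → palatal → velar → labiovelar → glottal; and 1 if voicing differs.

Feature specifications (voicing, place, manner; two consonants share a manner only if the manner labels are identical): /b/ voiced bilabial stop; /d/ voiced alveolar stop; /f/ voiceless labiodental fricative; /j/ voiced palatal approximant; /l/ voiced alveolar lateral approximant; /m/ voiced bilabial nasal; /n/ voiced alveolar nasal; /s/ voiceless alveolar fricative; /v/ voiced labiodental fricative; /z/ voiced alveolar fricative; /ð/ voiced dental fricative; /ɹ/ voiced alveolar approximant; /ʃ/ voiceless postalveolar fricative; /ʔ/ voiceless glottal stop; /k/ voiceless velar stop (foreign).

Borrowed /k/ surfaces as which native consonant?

ʔ

/ʔ/ is closest: same manner (stop), place distance 2 (velar→glottal), same voicing; total 2. Next closest is /d/ at distance 4.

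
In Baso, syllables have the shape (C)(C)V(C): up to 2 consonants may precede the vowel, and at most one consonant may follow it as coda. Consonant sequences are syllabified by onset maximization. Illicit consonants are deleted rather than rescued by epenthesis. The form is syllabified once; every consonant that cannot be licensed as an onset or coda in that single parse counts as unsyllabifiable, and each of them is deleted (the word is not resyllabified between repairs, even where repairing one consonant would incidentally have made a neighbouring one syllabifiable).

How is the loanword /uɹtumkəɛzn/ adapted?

uɹtumkəɛz

Under (C)(C)V(C), the unsyllabifiable consonants are /n/ (at most one coda consonant is licensed; onsets may contain at most 2 consonants).
Deleting the stranded consonants removes /n/.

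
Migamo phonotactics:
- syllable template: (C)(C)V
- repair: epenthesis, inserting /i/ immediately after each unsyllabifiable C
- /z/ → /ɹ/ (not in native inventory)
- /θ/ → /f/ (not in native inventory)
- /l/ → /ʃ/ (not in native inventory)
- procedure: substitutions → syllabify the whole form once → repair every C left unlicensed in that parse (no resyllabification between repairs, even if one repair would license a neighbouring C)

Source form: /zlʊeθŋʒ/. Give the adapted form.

ɹʃʊefiŋiʒi

Substitution: /z/ → /ɹ/, /l/ → /ʃ/, /θ/ → /f/, giving /ɹʃʊefŋʒ/.
The consonants /f/, /ŋ/, /ʒ/ cannot be parsed into a legal (C)(C)V syllable (no codas are permitted; onsets may contain at most 2 consonants).
Inserting the epenthetic vowel yields /f/ → /fi/, /ŋ/ → /ŋi/, /ʒ/ → /ʒi/.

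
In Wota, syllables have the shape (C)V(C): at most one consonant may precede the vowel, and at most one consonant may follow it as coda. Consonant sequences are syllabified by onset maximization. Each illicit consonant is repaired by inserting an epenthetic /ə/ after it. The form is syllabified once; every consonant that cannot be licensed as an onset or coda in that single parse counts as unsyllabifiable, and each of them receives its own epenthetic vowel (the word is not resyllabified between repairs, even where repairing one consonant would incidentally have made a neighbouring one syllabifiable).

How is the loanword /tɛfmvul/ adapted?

The consonants /m/ cannot be parsed into a legal (C)V(C) syllable (at most one coda consonant is licensed; onsets are limited to one consonant).
Inserting the epenthetic vowel yields /m/ → /mə/.

tɛfməvul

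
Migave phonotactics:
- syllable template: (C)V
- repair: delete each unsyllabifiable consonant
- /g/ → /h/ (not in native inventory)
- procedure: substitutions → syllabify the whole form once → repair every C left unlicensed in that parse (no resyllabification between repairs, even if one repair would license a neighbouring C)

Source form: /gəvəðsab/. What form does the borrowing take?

Substitution: /g/ → /h/, giving /həvəðsab/.
Under (C)V, the unsyllabifiable consonants are /ð/, /b/ (no codas are permitted; onsets are limited to one consonant).
Deletion applies to /ð/, /b/.

həvəsa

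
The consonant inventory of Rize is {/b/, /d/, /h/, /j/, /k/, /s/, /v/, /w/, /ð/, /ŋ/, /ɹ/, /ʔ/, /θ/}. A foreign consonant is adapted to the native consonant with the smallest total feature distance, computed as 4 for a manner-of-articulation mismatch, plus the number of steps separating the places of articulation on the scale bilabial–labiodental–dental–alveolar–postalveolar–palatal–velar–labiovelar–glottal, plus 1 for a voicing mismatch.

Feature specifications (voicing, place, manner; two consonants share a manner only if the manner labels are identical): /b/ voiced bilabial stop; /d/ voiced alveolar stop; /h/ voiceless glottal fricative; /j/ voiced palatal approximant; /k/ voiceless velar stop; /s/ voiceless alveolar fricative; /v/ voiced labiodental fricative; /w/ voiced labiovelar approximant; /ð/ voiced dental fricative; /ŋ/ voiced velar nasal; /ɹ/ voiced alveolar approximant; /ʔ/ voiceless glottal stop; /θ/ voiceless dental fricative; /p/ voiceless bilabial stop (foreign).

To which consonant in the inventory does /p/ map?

/b/ is closest: same manner (stop), place distance 0 (bilabial→bilabial), voicing differs (+1); total 1. Next closest is /d/ at distance 4.

b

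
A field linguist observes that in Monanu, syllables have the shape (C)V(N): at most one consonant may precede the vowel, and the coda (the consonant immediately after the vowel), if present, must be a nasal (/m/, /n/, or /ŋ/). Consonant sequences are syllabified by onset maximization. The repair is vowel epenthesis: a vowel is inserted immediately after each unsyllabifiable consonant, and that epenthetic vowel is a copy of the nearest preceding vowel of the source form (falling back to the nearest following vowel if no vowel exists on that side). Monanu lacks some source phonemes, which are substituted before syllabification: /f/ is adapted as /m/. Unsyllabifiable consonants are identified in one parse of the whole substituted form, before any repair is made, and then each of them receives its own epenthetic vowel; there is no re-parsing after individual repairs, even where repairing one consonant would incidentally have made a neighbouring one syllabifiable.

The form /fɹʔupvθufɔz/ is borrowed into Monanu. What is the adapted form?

muɹuʔupuvuθumɔzɔ

Substitution: /f/ → /m/, giving /mɹʔupvθumɔz/.
Syllabifying with onset maximization leaves /m/, /ɹ/, /p/, /v/, /z/ stranded (only a nasal (/m/, /n/, or /ŋ/) is licensed in coda position; onsets are limited to one consonant).
Inserting the epenthetic vowel yields /m/ → /mu/, /ɹ/ → /ɹu/, /p/ → /pu/, /v/ → /vu/, /z/ → /zɔ/.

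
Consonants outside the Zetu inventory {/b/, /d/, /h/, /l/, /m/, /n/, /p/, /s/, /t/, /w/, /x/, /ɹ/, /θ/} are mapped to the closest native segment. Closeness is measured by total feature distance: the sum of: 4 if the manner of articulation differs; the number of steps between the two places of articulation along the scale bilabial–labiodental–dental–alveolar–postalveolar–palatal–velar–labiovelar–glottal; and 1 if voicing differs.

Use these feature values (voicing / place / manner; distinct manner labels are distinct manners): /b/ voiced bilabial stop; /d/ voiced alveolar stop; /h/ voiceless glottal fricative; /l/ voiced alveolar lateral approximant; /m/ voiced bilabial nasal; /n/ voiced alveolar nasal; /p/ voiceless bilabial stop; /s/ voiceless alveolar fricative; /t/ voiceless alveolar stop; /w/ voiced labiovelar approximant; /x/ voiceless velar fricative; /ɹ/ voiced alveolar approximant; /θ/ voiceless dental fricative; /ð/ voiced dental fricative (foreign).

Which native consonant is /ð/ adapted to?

θ

/θ/ is closest: same manner (fricative), place distance 0 (dental→dental), voicing differs (+1); total 1. Next closest is /s/ at distance 2.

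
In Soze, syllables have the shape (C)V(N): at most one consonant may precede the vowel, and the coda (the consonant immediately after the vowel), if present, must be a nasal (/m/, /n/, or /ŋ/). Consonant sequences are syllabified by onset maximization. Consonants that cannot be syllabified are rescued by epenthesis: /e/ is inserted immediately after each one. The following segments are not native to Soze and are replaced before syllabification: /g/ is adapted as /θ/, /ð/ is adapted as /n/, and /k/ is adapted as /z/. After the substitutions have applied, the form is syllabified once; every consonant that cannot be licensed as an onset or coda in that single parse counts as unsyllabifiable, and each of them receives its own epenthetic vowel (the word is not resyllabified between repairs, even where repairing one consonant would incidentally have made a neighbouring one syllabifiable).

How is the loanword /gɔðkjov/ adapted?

θɔnzejove

Substitution: /g/ → /θ/, /ð/ → /n/, /k/ → /z/, giving /θɔnzjov/.
The consonants /z/, /v/ cannot be parsed into a legal (C)V(N) syllable (only a nasal (/m/, /n/, or /ŋ/) is licensed in coda position; onsets are limited to one consonant).
Inserting the epenthetic vowel yields /z/ → /ze/, /v/ → /ve/.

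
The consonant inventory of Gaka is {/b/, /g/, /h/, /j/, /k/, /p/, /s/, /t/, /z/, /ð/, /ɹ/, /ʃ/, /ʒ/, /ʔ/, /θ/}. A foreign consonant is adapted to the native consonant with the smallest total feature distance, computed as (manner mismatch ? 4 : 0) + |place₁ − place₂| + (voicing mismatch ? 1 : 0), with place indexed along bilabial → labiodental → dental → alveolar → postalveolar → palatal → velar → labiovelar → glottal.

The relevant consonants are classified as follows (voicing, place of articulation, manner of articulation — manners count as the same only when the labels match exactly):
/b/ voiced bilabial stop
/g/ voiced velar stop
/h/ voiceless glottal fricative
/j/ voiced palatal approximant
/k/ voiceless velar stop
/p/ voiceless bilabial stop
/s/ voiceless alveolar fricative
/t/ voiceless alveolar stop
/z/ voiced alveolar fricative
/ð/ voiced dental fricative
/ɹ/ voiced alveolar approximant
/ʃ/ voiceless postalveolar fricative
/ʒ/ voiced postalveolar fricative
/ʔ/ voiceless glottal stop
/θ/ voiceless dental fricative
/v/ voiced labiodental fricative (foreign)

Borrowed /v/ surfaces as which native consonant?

ð

/ð/ is closest: same manner (fricative), place distance 1 (labiodental→dental), same voicing; total 1. Next closest is /z/ at distance 2.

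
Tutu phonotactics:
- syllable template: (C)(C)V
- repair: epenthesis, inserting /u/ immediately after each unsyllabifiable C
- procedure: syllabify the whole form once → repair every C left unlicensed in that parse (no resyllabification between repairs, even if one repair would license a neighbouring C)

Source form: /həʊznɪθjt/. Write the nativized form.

Under (C)(C)V, the unsyllabifiable consonants are /θ/, /j/, /t/ (no codas are permitted; onsets may contain at most 2 consonants).
Each unlicensed consonant becomes the onset of a new syllable: /θ/ → /θu/, /j/ → /ju/, /t/ → /tu/.

həʊznɪθujutu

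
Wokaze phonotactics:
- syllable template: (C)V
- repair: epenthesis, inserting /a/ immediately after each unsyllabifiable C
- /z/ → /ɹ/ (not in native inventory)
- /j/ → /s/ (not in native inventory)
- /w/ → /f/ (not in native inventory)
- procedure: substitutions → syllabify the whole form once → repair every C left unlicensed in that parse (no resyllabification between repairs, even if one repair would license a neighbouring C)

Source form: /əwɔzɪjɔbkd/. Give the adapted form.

əfɔɹɪsɔbakada

Substitution: /w/ → /f/, /z/ → /ɹ/, /j/ → /s/, giving /əfɔɹɪsɔbkd/.
Syllabifying with onset maximization leaves /b/, /k/, /d/ stranded (no codas are permitted; onsets are limited to one consonant).
Epenthesis after each stranded consonant: /b/ → /ba/, /k/ → /ka/, /d/ → /da/.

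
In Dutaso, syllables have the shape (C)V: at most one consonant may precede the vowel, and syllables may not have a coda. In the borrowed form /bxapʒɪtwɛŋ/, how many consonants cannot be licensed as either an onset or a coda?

Under (C)V, the unsyllabifiable consonants are /b/, /p/, /t/, /ŋ/ (no codas are permitted; onsets are limited to one consonant).

4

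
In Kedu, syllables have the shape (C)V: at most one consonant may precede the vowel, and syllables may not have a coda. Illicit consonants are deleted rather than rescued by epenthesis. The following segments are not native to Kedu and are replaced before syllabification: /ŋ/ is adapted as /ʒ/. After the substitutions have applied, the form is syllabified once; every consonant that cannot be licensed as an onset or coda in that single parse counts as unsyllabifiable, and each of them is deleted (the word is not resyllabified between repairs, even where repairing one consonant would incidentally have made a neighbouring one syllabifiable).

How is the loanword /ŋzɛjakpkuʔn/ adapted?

Substitution: /ŋ/ → /ʒ/, giving /ʒzɛjakpkuʔn/.
The consonants /ʒ/, /k/, /p/, /ʔ/, /n/ cannot be parsed into a legal (C)V syllable (no codas are permitted; onsets are limited to one consonant).
Each unlicensed consonant is deleted: /ʒ/, /k/, /p/, /ʔ/, /n/.

zɛjaku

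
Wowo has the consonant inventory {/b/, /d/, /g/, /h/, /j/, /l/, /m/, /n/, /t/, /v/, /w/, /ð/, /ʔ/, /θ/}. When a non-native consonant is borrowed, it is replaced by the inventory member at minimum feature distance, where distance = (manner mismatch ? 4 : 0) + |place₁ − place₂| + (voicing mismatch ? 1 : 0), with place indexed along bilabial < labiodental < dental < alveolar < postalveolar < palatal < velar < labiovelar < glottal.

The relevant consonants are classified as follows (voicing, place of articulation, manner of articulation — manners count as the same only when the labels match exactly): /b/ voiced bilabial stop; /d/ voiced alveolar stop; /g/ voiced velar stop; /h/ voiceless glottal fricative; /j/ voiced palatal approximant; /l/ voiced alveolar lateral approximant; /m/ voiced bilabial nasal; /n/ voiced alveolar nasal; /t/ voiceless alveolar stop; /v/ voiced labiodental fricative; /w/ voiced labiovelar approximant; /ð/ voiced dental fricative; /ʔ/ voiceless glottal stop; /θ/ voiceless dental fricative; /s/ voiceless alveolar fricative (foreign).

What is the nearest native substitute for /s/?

θ

/θ/ is closest: same manner (fricative), place distance 1 (alveolar→dental), same voicing; total 1. Next closest is /ð/ at distance 2.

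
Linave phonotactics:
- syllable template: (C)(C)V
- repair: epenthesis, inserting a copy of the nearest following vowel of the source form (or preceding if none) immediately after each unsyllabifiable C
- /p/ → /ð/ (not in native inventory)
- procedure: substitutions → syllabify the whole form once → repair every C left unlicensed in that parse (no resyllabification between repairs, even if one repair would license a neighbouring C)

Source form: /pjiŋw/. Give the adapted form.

ðjiŋiwi

Substitution: /p/ → /ð/, giving /ðjiŋw/.
The consonants /ŋ/, /w/ cannot be parsed into a legal (C)(C)V syllable (no codas are permitted; onsets may contain at most 2 consonants).
Inserting the epenthetic vowel yields /ŋ/ → /ŋi/, /w/ → /wi/.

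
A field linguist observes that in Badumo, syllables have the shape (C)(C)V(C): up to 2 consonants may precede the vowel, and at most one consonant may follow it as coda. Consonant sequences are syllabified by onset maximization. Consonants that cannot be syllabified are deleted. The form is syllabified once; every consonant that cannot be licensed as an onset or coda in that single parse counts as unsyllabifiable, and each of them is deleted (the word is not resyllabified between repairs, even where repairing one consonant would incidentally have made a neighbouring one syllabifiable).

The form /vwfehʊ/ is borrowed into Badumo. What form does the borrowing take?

wfehʊ

The consonants /v/ cannot be parsed into a legal (C)(C)V(C) syllable (at most one coda consonant is licensed; onsets may contain at most 2 consonants).
Deletion applies to /v/.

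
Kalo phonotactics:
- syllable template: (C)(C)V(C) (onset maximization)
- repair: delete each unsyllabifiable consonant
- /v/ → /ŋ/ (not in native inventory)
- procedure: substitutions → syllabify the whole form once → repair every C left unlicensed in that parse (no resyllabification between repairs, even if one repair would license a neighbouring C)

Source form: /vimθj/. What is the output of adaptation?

ŋim

Substitution: /v/ → /ŋ/, giving /ŋimθj/.
The consonants /θ/, /j/ cannot be parsed into a legal (C)(C)V(C) syllable (at most one coda consonant is licensed; onsets may contain at most 2 consonants).
Deletion applies to /θ/, /j/.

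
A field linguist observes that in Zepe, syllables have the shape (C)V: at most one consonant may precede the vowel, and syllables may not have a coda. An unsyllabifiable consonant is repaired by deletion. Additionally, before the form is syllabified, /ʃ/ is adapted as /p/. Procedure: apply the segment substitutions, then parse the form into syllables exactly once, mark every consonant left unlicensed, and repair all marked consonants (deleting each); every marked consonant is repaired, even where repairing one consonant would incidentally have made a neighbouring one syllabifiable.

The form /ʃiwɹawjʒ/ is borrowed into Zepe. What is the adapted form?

Substitution: /ʃ/ → /p/, giving /piwɹawjʒ/.
Under (C)V, the unsyllabifiable consonants are /w/, /w/, /j/, /ʒ/ (no codas are permitted; onsets are limited to one consonant).
Deleting the stranded consonants removes /w/, /w/, /j/, /ʒ/.

piɹa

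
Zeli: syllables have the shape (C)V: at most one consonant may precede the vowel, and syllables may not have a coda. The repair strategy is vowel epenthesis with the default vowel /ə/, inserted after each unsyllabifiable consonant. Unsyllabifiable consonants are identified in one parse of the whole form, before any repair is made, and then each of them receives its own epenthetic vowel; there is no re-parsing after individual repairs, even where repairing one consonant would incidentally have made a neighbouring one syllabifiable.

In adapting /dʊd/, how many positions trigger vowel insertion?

1

The unsyllabifiable consonants are /d/; each receives one epenthetic vowel.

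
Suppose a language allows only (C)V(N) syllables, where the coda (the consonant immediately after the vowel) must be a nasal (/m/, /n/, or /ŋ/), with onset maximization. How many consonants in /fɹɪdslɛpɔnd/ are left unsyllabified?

The consonants /f/, /d/, /s/, /d/ cannot be parsed into a legal (C)V(N) syllable (only a nasal (/m/, /n/, or /ŋ/) is licensed in coda position; onsets are limited to one consonant).

4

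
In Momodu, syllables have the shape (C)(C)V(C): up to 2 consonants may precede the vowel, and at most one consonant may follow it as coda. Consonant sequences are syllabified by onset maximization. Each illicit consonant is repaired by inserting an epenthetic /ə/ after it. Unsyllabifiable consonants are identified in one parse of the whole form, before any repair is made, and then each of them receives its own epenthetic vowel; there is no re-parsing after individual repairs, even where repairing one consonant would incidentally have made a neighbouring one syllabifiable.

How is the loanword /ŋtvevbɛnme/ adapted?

ŋətvevbɛnme

The consonants /ŋ/ cannot be parsed into a legal (C)(C)V(C) syllable (at most one coda consonant is licensed; onsets may contain at most 2 consonants).
Inserting the epenthetic vowel yields /ŋ/ → /ŋə/.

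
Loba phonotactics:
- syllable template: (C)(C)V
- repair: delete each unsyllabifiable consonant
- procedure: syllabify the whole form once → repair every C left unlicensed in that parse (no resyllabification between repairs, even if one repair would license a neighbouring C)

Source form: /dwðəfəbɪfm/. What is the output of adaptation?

Syllabifying with onset maximization leaves /d/, /f/, /m/ stranded (no codas are permitted; onsets may contain at most 2 consonants).
Deleting the stranded consonants removes /d/, /f/, /m/.

wðəfəbɪ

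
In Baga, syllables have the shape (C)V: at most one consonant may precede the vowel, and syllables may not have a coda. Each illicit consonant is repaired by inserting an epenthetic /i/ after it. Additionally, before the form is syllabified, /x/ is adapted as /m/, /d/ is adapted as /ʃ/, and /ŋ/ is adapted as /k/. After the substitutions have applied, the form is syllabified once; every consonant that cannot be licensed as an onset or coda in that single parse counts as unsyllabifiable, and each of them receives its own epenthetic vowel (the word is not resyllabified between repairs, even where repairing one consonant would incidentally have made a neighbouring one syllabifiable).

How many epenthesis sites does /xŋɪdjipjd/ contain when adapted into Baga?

After substitution the input is /mkɪʃjipjʃ/.
The unsyllabifiable consonants are /m/, /ʃ/, /p/, /j/, /ʃ/; each receives one epenthetic vowel.

5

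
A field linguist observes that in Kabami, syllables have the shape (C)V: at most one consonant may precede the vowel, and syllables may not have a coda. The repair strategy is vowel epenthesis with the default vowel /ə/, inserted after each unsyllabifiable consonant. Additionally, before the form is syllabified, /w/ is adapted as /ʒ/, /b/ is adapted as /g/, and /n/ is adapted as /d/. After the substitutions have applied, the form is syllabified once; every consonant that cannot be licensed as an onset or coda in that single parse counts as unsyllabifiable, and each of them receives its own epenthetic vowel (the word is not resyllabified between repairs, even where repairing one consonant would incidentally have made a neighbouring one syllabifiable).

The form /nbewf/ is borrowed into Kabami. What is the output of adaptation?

Substitution: /n/ → /d/, /b/ → /g/, /w/ → /ʒ/, giving /dgeʒf/.
Syllabifying with onset maximization leaves /d/, /ʒ/, /f/ stranded (no codas are permitted; onsets are limited to one consonant).
Epenthesis after each stranded consonant: /d/ → /də/, /ʒ/ → /ʒə/, /f/ → /fə/.

dəgeʒəfə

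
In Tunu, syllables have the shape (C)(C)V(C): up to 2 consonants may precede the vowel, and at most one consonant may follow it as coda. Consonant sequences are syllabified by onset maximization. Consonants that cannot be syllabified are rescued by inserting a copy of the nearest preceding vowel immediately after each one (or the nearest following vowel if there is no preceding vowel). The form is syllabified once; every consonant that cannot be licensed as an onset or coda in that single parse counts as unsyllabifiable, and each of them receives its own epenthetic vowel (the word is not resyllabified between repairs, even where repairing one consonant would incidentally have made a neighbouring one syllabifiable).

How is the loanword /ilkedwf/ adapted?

ilkedwefe

The consonants /w/, /f/ cannot be parsed into a legal (C)(C)V(C) syllable (at most one coda consonant is licensed; onsets may contain at most 2 consonants).
Inserting the epenthetic vowel yields /w/ → /we/, /f/ → /fe/.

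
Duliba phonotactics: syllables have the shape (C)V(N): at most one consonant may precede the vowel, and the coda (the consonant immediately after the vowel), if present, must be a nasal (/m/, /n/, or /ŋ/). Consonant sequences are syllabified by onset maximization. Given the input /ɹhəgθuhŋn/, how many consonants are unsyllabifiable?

5

Syllabifying with onset maximization leaves /ɹ/, /g/, /h/, /ŋ/, /n/ stranded (only a nasal (/m/, /n/, or /ŋ/) is licensed in coda position; onsets are limited to one consonant).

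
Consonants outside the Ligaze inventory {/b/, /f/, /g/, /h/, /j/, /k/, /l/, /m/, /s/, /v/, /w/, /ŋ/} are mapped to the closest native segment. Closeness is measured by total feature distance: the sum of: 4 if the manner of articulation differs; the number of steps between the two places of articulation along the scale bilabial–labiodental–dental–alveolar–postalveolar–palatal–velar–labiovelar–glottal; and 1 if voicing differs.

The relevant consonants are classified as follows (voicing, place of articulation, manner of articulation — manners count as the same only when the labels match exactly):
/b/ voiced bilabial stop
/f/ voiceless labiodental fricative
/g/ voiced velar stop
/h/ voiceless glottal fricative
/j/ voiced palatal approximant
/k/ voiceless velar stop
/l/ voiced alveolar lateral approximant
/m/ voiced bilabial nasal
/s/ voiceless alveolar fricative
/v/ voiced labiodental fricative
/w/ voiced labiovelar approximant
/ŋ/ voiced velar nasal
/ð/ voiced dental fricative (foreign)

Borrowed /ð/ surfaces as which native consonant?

v

/v/ is closest: same manner (fricative), place distance 1 (dental→labiodental), same voicing; total 1. Next closest is /f/ at distance 2.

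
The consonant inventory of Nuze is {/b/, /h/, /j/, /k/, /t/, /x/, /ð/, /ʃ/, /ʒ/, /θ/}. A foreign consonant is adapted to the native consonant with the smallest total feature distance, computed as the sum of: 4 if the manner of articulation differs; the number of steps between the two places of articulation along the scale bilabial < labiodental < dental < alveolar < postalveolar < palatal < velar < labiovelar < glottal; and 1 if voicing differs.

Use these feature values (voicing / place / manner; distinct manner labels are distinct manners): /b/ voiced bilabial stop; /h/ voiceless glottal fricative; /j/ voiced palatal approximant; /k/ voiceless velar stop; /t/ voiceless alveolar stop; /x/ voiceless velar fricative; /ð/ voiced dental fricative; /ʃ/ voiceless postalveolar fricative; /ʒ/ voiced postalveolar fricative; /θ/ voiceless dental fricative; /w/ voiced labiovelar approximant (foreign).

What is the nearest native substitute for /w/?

/j/ is closest: same manner (approximant), place distance 2 (labiovelar→palatal), same voicing; total 2. Next closest is /h/ at distance 6.

j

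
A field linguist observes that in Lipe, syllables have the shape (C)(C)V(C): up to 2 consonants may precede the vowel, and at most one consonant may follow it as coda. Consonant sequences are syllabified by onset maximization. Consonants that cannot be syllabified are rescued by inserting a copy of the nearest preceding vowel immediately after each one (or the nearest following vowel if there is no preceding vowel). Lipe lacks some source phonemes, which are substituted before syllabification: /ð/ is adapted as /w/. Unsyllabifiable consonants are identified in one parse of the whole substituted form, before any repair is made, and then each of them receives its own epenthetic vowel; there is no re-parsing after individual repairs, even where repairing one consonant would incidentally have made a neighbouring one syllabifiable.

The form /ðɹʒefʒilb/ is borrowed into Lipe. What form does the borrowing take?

Substitution: /ð/ → /w/, giving /wɹʒefʒilb/.
The consonants /w/, /b/ cannot be parsed into a legal (C)(C)V(C) syllable (at most one coda consonant is licensed; onsets may contain at most 2 consonants).
Each unlicensed consonant becomes the onset of a new syllable: /w/ → /we/, /b/ → /bi/.

weɹʒefʒilbi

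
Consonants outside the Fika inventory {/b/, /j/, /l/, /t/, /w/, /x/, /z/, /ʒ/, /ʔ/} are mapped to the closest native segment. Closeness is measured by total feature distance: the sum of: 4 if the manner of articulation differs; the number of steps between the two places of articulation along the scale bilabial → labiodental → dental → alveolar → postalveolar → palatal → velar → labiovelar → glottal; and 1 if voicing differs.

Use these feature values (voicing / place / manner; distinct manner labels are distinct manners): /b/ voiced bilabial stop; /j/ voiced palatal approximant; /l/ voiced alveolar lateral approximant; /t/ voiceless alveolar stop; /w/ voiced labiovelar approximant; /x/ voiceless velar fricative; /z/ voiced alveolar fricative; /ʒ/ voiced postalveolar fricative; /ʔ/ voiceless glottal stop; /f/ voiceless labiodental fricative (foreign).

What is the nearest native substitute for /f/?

/z/ is closest: same manner (fricative), place distance 2 (labiodental→alveolar), voicing differs (+1); total 3. Next closest is /ʒ/ at distance 4.

z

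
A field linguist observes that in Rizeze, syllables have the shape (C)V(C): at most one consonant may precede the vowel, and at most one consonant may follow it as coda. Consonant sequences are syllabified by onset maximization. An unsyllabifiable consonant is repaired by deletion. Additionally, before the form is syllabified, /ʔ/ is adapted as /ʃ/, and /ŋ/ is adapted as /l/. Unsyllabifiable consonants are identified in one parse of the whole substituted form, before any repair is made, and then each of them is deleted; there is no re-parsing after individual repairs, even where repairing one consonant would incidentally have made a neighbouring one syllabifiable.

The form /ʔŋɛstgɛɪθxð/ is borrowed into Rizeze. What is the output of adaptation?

Substitution: /ʔ/ → /ʃ/, /ŋ/ → /l/, giving /ʃlɛstgɛɪθxð/.
The consonants /ʃ/, /t/, /x/, /ð/ cannot be parsed into a legal (C)V(C) syllable (at most one coda consonant is licensed; onsets are limited to one consonant).
Each unlicensed consonant is deleted: /ʃ/, /t/, /x/, /ð/.

lɛsgɛɪθ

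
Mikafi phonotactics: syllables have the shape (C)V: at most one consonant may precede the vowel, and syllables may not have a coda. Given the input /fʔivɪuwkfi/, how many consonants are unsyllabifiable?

3

Under (C)V, the unsyllabifiable consonants are /f/, /w/, /k/ (no codas are permitted; onsets are limited to one consonant).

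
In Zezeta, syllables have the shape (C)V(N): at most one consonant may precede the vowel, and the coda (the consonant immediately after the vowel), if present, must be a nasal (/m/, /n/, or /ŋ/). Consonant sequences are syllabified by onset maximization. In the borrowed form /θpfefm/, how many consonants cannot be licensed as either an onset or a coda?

4

Under (C)V(N), the unsyllabifiable consonants are /θ/, /p/, /f/, /m/ (only a nasal (/m/, /n/, or /ŋ/) is licensed in coda position; onsets are limited to one consonant).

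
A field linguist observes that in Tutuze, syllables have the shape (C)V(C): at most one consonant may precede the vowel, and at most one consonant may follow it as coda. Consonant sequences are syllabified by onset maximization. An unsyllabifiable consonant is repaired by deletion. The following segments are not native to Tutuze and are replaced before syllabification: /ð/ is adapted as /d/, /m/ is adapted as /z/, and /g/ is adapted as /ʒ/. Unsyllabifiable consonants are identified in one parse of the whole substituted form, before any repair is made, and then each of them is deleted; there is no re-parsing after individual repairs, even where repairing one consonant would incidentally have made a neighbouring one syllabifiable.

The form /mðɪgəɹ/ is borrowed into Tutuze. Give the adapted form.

Substitution: /m/ → /z/, /ð/ → /d/, /g/ → /ʒ/, giving /zdɪʒəɹ/.
Syllabifying with onset maximization leaves /z/ stranded (at most one coda consonant is licensed; onsets are limited to one consonant).
Each unlicensed consonant is deleted: /z/.

dɪʒəɹ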